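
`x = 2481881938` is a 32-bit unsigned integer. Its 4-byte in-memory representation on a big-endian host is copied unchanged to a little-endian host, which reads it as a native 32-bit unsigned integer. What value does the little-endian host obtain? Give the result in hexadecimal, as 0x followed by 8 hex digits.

2481881938 in 32-bit hexadecimal is 0x93EE8352.
Stored big-endian, the bytes at ascending addresses are 93 EE 83 52.
Read back as little-endian, the first byte is least significant, giving 0x5283EE93.

0x5283EE93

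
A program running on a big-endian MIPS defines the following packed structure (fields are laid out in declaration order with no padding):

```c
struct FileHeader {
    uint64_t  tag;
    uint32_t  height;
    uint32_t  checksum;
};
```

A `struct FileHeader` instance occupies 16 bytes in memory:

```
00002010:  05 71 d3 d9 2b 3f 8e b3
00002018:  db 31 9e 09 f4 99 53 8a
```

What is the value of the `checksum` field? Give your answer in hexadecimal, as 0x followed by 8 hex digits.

`checksum` follows `tag` (8 B), `height` (4 B), so it starts at offset 8 + 4 = 12 and occupies 4 bytes.
Bytes at offsets 12..15: F4 99 53 8A.
Big-endian: lowest address holds the most-significant byte.
The bytes are already most-significant first: 0xF499538A.

0xF499538A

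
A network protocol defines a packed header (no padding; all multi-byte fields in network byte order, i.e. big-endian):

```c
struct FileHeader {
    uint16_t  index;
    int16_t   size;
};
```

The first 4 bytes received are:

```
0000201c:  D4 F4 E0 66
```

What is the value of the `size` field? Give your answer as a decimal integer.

`size` follows `index` (2 bytes), so it starts at byte offset 2 and occupies 2 bytes.
Bytes at offsets 2..3: E0 66.
Big-endian: lowest address holds the most-significant byte.
The bytes are already most-significant first: 0xE066.
Top bit is set, so as a signed 16-bit value this is 0xE066 − 2^16 = -8090.

-8090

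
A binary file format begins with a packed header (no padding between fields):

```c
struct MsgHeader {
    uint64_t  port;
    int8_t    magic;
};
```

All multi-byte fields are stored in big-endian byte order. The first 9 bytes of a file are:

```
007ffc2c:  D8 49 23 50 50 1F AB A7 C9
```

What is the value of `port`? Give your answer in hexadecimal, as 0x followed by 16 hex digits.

`port` is the first field, at byte offset 0, occupying 8 bytes.
Bytes at offsets 0..7: D8 49 23 50 50 1F AB A7.
Big-endian stores the most-significant byte at the lowest address.
The bytes are already most-significant first: 0xD8492350501FABA7.

0xD8492350501FABA7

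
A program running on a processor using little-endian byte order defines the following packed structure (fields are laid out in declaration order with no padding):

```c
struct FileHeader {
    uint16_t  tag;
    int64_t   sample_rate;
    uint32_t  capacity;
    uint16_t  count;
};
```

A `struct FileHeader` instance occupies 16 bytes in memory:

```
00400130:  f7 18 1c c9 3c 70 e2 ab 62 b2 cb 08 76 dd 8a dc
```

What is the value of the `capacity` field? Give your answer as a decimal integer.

`capacity` follows `tag` (2 B), `sample_rate` (8 B), so it starts at offset 2 + 8 = 10 and occupies 4 bytes.
Bytes at offsets 10..13: CB 08 76 DD.
In little-endian order the low byte comes first in memory.
Reassemble most-significant byte first: DD 76 08 CB → 0xDD7608CB.
0xDD7608CB = 3715500235.

3715500235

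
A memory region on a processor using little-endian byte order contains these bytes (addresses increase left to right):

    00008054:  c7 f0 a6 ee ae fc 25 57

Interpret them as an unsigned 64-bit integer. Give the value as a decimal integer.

Little-endian stores the least-significant byte at the lowest address.
Reassemble most-significant byte first: 57 25 FC AE EE A6 F0 C7 → 0x5725FCAEEEA6F0C7.
0x5725FCAEEEA6F0C7 = 6279703083696451783.

6279703083696451783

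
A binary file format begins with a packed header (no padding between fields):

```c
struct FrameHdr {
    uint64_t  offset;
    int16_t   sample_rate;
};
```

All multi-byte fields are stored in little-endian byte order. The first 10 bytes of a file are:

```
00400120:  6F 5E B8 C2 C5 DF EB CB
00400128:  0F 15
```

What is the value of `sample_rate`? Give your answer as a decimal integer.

`sample_rate` follows `offset` (8 bytes), so it starts at byte offset 8 and occupies 2 bytes.
Bytes at offsets 8..9: 0F 15.
Little-endian stores the least-significant byte at the lowest address.
Reassemble most-significant byte first: 15 0F → 0x150F.
0x150F = 5391.

5391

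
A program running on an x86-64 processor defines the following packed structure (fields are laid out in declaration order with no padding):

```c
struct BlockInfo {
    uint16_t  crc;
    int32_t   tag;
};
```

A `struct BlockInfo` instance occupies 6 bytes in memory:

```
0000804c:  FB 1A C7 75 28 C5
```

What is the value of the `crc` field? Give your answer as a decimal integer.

`crc` is the first field, at byte offset 0, occupying 2 bytes.
Bytes at offsets 0..1: FB 1A.
In little-endian order the low byte comes first in memory.
Reassemble most-significant byte first: 1A FB → 0x1AFB.
0x1AFB = 6907.

6907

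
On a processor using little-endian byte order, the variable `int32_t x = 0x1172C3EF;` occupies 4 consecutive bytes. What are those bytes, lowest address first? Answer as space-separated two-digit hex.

Split into bytes (most-significant first): 11 72 C3 EF.
Little-endian: lowest address holds the least-significant byte.
So at ascending addresses the bytes are EF C3 72 11.

EF C3 72 11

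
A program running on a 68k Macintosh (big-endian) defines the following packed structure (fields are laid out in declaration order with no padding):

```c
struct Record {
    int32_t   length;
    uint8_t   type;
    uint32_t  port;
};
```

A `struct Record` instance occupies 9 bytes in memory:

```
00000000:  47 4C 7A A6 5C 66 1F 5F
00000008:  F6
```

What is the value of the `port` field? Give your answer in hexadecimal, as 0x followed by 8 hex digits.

0x661F5FF6

`port` follows `length` (4 B), `type` (1 B), so it starts at offset 4 + 1 = 5 and occupies 4 bytes.
Bytes at offsets 5..8: 66 1F 5F F6.
Big-endian stores the most-significant byte at the lowest address.
The bytes are already most-significant first: 0x661F5FF6.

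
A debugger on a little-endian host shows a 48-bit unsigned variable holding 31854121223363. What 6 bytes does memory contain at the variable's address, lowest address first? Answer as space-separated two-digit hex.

31854121223363 in hexadecimal, padded to 48 bits, is 0x1CF89D9484C3.
Split into bytes (most-significant first): 1C F8 9D 94 84 C3.
Little-endian: lowest address holds the least-significant byte.
So at ascending addresses the bytes are C3 84 94 9D F8 1C.

C3 84 94 9D F8 1C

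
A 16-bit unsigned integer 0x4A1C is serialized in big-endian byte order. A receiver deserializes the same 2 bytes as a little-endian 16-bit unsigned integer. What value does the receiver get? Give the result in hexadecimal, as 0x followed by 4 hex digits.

Stored big-endian, the bytes at ascending addresses are 4A 1C.
Read back as little-endian, the first byte is least significant, giving 0x1C4A.

0x1C4A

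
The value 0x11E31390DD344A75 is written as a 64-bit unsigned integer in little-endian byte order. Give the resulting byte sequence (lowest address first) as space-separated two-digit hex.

Split into bytes (most-significant first): 11 E3 13 90 DD 34 4A 75.
Little-endian stores the least-significant byte at the lowest address.
So at ascending addresses the bytes are 75 4A 34 DD 90 13 E3 11.

75 4A 34 DD 90 13 E3 11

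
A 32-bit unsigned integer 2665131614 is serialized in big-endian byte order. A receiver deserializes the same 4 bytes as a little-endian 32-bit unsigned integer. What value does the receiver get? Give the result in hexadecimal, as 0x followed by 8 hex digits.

0x5EAEDA9E

2665131614 in 32-bit hexadecimal is 0x9EDAAE5E.
Stored big-endian, the bytes at ascending addresses are 9E DA AE 5E.
Read back as little-endian, the first byte is least significant, giving 0x5EAEDA9E.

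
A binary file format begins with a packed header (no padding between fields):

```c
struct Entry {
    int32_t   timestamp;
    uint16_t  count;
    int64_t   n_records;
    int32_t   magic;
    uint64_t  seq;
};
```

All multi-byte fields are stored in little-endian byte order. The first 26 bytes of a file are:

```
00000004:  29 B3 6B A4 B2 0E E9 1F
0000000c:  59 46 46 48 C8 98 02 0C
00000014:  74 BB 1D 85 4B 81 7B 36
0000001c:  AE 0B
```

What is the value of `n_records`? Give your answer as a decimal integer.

`n_records` follows `timestamp` (4 B), `count` (2 B), so it starts at offset 4 + 2 = 6 and occupies 8 bytes.
Bytes at offsets 6..13: E9 1F 59 46 46 48 C8 98.
Little-endian stores the least-significant byte at the lowest address.
Reassemble most-significant byte first: 98 C8 48 46 46 59 1F E9 → 0x98C8484646591FE9.
Top bit is set, so as a signed 64-bit value this is 0x98C8484646591FE9 − 2^64 = -7437615317937217559.

-7437615317937217559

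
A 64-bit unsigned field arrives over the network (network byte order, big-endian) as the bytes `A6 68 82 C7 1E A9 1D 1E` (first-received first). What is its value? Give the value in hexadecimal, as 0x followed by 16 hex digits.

0xA66882C71EA91D1E

In big-endian order the high byte comes first in memory.
The bytes are already most-significant first: 0xA66882C71EA91D1E.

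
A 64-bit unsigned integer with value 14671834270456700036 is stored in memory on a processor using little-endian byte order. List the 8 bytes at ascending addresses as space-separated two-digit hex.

14671834270456700036 in hexadecimal, padded to 64 bits, is 0xCB9CD388C5F95C84.
Split into bytes (most-significant first): CB 9C D3 88 C5 F9 5C 84.
In little-endian order the low byte comes first in memory.
So at ascending addresses the bytes are 84 5C F9 C5 88 D3 9C CB.

84 5C F9 C5 88 D3 9C CB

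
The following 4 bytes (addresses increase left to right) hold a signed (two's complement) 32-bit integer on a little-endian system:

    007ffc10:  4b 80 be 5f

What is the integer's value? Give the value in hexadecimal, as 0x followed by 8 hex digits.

0x5FBE804B

Little-endian: lowest address holds the least-significant byte.
Reassemble most-significant byte first: 5F BE 80 4B → 0x5FBE804B.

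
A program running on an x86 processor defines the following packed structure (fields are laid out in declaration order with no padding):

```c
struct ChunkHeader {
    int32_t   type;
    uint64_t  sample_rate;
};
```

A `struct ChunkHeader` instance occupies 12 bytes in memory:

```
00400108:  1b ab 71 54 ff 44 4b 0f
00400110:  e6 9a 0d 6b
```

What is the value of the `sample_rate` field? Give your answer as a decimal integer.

7713992049645274367

`sample_rate` follows `type` (4 bytes), so it starts at byte offset 4 and occupies 8 bytes.
Bytes at offsets 4..11: FF 44 4B 0F E6 9A 0D 6B.
Little-endian: lowest address holds the least-significant byte.
Reassemble most-significant byte first: 6B 0D 9A E6 0F 4B 44 FF → 0x6B0D9AE60F4B44FF.
0x6B0D9AE60F4B44FF = 7713992049645274367.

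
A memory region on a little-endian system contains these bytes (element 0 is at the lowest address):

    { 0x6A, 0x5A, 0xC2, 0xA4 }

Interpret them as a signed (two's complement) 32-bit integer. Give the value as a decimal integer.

Little-endian: lowest address holds the least-significant byte.
Reassemble most-significant byte first: A4 C2 5A 6A → 0xA4C25A6A.
Top bit is set, so as a signed 32-bit value this is 0xA4C25A6A − 2^32 = -1530766742.

-1530766742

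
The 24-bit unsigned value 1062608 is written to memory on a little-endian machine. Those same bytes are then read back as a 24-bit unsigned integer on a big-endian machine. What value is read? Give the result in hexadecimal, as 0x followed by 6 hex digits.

0xD03610

1062608 in 24-bit hexadecimal is 0x1036D0.
Stored little-endian, the bytes at ascending addresses are D0 36 10.
Read back as big-endian, the last byte is least significant, giving 0xD03610.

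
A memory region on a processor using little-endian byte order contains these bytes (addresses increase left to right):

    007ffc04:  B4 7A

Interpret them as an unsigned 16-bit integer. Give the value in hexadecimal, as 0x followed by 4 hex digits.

0x7AB4

Little-endian: lowest address holds the least-significant byte.
Reassemble most-significant byte first: 7A B4 → 0x7AB4.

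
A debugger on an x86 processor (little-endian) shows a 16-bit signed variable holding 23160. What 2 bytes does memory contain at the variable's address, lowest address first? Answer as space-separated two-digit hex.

78 5A

23160 in hexadecimal, padded to 16 bits, is 0x5A78.
Split into bytes (most-significant first): 5A 78.
Little-endian stores the least-significant byte at the lowest address.
So at ascending addresses the bytes are 78 5A.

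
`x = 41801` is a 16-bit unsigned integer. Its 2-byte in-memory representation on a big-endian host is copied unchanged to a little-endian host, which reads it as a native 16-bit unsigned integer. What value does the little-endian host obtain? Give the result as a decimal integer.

41801 in 16-bit hexadecimal is 0xA349.
Stored big-endian, the bytes at ascending addresses are A3 49.
Read back as little-endian, the first byte is least significant, giving 0x49A3.
0x49A3 = 18851.

18851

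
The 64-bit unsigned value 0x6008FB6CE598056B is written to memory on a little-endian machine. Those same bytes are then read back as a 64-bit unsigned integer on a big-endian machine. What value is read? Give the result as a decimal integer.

Stored little-endian, the bytes at ascending addresses are 6B 05 98 E5 6C FB 08 60.
Read back as big-endian, the last byte is least significant, giving 0x6B0598E56CFB0860.
0x6B0598E56CFB0860 = 7711738048085166176.

7711738048085166176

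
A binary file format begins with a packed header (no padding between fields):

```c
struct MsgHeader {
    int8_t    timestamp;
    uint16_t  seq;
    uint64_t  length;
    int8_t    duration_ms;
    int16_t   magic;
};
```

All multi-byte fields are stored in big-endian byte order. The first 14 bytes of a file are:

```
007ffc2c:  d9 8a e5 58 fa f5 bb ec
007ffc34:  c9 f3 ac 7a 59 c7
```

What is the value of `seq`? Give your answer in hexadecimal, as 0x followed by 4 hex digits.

0x8AE5

`seq` follows `timestamp` (1 byte), so it starts at byte offset 1 and occupies 2 bytes.
Bytes at offsets 1..2: 8A E5.
In big-endian order the high byte comes first in memory.
The bytes are already most-significant first: 0x8AE5.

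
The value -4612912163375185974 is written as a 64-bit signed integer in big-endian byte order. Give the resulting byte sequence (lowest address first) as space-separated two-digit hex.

Two's complement of -4612912163375185974 in 64 bits: 4612912163375185974 = 0x40045B2C1E0E8036; invert → 0xBFFBA4D3E1F17FC9; add 1 → 0xBFFBA4D3E1F17FCA.
Split into bytes (most-significant first): BF FB A4 D3 E1 F1 7F CA.
Big-endian stores the most-significant byte at the lowest address.
So the memory order matches the most-significant-first order: BF FB A4 D3 E1 F1 7F CA.

BF FB A4 D3 E1 F1 7F CA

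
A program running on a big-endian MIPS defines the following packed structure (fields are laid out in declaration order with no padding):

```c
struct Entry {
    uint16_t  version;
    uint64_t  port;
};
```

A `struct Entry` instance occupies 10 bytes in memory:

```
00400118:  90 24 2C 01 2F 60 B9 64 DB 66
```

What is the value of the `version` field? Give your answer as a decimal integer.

36900

`version` is the first field, at byte offset 0, occupying 2 bytes.
Bytes at offsets 0..1: 90 24.
Big-endian: lowest address holds the most-significant byte.
The bytes are already most-significant first: 0x9024.
0x9024 = 36900.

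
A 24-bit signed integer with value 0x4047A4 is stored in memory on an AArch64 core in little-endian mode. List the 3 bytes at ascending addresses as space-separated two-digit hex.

Split into bytes (most-significant first): 40 47 A4.
Little-endian: lowest address holds the least-significant byte.
So at ascending addresses the bytes are A4 47 40.

A4 47 40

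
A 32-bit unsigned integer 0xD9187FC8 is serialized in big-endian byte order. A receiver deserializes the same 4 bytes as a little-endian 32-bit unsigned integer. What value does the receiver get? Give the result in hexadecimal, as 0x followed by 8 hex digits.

Stored big-endian, the bytes at ascending addresses are D9 18 7F C8.
Read back as little-endian, the first byte is least significant, giving 0xC87F18D9.

0xC87F18D9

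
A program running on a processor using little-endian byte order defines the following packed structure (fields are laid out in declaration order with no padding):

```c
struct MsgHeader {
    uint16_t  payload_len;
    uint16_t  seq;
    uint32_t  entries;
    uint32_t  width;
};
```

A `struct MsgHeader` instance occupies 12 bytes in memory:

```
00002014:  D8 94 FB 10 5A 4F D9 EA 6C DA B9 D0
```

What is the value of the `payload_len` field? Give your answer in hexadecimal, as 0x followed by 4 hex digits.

0x94D8

`payload_len` is the first field, at byte offset 0, occupying 2 bytes.
Bytes at offsets 0..1: D8 94.
Little-endian: lowest address holds the least-significant byte.
Reassemble most-significant byte first: 94 D8 → 0x94D8.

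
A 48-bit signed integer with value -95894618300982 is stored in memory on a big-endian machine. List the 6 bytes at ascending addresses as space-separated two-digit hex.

Two's complement of -95894618300982 in 48 bits: 95894618300982 = 0x573734A8E236; invert → 0xA8C8CB571DC9; add 1 → 0xA8C8CB571DCA.
Split into bytes (most-significant first): A8 C8 CB 57 1D CA.
Big-endian stores the most-significant byte at the lowest address.
So the memory order matches the most-significant-first order: A8 C8 CB 57 1D CA.

A8 C8 CB 57 1D CA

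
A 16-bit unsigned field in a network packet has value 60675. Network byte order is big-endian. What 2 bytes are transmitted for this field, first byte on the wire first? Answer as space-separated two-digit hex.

ED 03

60675 in hexadecimal, padded to 16 bits, is 0xED03.
Split into bytes (most-significant first): ED 03.
Big-endian stores the most-significant byte at the lowest address.
So the memory order matches the most-significant-first order: ED 03.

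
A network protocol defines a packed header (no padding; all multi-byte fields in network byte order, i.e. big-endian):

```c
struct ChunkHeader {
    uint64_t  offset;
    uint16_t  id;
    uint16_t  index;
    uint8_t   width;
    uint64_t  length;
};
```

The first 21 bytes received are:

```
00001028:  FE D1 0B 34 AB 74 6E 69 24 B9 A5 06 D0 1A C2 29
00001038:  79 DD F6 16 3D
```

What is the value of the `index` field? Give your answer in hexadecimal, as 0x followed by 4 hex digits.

`index` follows `offset` (8 B), `id` (2 B), so it starts at offset 8 + 2 = 10 and occupies 2 bytes.
Bytes at offsets 10..11: A5 06.
Big-endian stores the most-significant byte at the lowest address.
The bytes are already most-significant first: 0xA506.

0xA506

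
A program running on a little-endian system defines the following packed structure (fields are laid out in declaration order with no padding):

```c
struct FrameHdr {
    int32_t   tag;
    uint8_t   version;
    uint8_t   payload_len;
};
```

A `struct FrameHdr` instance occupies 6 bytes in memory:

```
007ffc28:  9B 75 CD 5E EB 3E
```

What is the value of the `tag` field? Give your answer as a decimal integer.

`tag` is the first field, at byte offset 0, occupying 4 bytes.
Bytes at offsets 0..3: 9B 75 CD 5E.
In little-endian order the low byte comes first in memory.
Reassemble most-significant byte first: 5E CD 75 9B → 0x5ECD759B.
0x5ECD759B = 1590523291.

1590523291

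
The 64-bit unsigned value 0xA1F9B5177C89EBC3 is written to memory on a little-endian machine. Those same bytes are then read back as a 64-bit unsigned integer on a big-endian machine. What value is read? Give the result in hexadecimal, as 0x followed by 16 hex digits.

Stored little-endian, the bytes at ascending addresses are C3 EB 89 7C 17 B5 F9 A1.
Read back as big-endian, the last byte is least significant, giving 0xC3EB897C17B5F9A1.

0xC3EB897C17B5F9A1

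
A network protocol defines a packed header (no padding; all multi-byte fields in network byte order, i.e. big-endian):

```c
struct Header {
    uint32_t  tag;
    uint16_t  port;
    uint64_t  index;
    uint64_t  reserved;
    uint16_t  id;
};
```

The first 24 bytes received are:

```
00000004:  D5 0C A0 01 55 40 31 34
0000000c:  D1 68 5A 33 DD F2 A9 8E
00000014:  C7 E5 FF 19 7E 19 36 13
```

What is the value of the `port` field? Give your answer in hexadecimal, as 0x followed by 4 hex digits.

0x5540

`port` follows `tag` (4 bytes), so it starts at byte offset 4 and occupies 2 bytes.
Bytes at offsets 4..5: 55 40.
Big-endian stores the most-significant byte at the lowest address.
The bytes are already most-significant first: 0x5540.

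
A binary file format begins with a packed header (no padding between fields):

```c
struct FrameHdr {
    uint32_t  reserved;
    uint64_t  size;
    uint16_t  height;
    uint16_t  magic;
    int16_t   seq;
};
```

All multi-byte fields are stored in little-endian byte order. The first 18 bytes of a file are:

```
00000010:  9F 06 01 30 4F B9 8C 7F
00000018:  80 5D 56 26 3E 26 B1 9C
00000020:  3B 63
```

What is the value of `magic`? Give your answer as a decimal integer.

`magic` follows `reserved` (4 B), `size` (8 B), `height` (2 B), so it starts at offset 4 + 8 + 2 = 14 and occupies 2 bytes.
Bytes at offsets 14..15: B1 9C.
Little-endian stores the least-significant byte at the lowest address.
Reassemble most-significant byte first: 9C B1 → 0x9CB1.
0x9CB1 = 40113.

40113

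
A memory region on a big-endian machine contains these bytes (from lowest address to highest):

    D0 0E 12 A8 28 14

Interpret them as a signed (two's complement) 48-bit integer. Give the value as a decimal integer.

Big-endian stores the most-significant byte at the lowest address.
The bytes are already most-significant first: 0xD00E12A82814.
Top bit is set, so as a signed 48-bit value this is 0xD00E12A82814 − 2^48 = -52716115580908.

-52716115580908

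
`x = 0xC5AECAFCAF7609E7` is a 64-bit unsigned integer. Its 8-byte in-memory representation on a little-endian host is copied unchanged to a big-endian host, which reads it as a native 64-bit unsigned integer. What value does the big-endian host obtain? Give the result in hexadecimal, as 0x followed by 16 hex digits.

Stored little-endian, the bytes at ascending addresses are E7 09 76 AF FC CA AE C5.
Read back as big-endian, the last byte is least significant, giving 0xE70976AFFCCAAEC5.

0xE70976AFFCCAAEC5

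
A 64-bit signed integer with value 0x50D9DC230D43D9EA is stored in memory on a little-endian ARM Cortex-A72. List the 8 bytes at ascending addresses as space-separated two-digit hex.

EA D9 43 0D 23 DC D9 50

Split into bytes (most-significant first): 50 D9 DC 23 0D 43 D9 EA.
Little-endian stores the least-significant byte at the lowest address.
So at ascending addresses the bytes are EA D9 43 0D 23 DC D9 50.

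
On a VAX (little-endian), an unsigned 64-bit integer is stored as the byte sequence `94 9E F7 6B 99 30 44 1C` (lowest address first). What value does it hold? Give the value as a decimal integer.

2036806366977826452

In little-endian order the low byte comes first in memory.
Reassemble most-significant byte first: 1C 44 30 99 6B F7 9E 94 → 0x1C4430996BF79E94.
0x1C4430996BF79E94 = 2036806366977826452.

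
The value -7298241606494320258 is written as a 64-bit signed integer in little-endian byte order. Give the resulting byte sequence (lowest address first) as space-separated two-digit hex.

Two's complement of -7298241606494320258 in 64 bits: 7298241606494320258 = 0x65489012C811F682; invert → 0x9AB76FED37EE097D; add 1 → 0x9AB76FED37EE097E.
Split into bytes (most-significant first): 9A B7 6F ED 37 EE 09 7E.
Little-endian: lowest address holds the least-significant byte.
So at ascending addresses the bytes are 7E 09 EE 37 ED 6F B7 9A.

7E 09 EE 37 ED 6F B7 9A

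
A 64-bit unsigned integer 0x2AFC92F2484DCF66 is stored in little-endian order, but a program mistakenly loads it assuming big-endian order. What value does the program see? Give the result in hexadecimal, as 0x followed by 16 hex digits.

0x66CF4D48F292FC2A

Stored little-endian, the bytes at ascending addresses are 66 CF 4D 48 F2 92 FC 2A.
Read back as big-endian, the last byte is least significant, giving 0x66CF4D48F292FC2A.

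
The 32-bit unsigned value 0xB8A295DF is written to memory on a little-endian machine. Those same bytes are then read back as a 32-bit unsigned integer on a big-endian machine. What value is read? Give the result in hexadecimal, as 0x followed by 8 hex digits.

Stored little-endian, the bytes at ascending addresses are DF 95 A2 B8.
Read back as big-endian, the last byte is least significant, giving 0xDF95A2B8.

0xDF95A2B8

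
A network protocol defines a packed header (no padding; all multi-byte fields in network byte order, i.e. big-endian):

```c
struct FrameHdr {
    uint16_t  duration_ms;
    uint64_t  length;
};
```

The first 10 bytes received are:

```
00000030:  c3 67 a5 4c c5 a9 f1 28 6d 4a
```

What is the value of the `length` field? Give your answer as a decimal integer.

`length` follows `duration_ms` (2 bytes), so it starts at byte offset 2 and occupies 8 bytes.
Bytes at offsets 2..9: A5 4C C5 A9 F1 28 6D 4A.
Big-endian stores the most-significant byte at the lowest address.
The bytes are already most-significant first: 0xA54CC5A9F1286D4A.
0xA54CC5A9F1286D4A = 11911112448174222666.

11911112448174222666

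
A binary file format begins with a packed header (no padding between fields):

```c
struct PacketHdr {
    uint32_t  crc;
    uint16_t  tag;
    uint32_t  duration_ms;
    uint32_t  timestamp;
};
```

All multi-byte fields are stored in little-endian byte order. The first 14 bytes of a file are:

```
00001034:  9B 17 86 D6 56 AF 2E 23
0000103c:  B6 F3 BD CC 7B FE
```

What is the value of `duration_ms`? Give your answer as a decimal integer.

4088800046

`duration_ms` follows `crc` (4 B), `tag` (2 B), so it starts at offset 4 + 2 = 6 and occupies 4 bytes.
Bytes at offsets 6..9: 2E 23 B6 F3.
In little-endian order the low byte comes first in memory.
Reassemble most-significant byte first: F3 B6 23 2E → 0xF3B6232E.
0xF3B6232E = 4088800046.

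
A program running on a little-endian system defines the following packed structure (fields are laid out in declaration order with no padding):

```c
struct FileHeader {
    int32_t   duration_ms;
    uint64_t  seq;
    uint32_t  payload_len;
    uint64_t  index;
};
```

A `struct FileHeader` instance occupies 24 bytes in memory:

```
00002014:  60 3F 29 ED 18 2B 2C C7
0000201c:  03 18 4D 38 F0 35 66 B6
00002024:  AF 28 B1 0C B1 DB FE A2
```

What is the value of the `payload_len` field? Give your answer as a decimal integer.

3060151792

`payload_len` follows `duration_ms` (4 B), `seq` (8 B), so it starts at offset 4 + 8 = 12 and occupies 4 bytes.
Bytes at offsets 12..15: F0 35 66 B6.
In little-endian order the low byte comes first in memory.
Reassemble most-significant byte first: B6 66 35 F0 → 0xB66635F0.
0xB66635F0 = 3060151792.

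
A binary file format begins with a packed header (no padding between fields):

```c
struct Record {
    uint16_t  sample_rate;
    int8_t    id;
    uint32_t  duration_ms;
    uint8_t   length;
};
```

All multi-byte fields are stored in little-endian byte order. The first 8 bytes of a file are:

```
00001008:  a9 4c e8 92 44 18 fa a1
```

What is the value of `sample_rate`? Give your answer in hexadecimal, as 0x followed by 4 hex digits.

`sample_rate` is the first field, at byte offset 0, occupying 2 bytes.
Bytes at offsets 0..1: A9 4C.
In little-endian order the low byte comes first in memory.
Reassemble most-significant byte first: 4C A9 → 0x4CA9.

0x4CA9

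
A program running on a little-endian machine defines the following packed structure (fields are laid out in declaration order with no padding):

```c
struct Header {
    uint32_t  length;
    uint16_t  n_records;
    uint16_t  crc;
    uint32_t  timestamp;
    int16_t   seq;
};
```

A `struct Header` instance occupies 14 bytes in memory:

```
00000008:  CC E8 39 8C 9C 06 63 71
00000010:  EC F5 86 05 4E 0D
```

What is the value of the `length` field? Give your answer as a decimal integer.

`length` is the first field, at byte offset 0, occupying 4 bytes.
Bytes at offsets 0..3: CC E8 39 8C.
Little-endian stores the least-significant byte at the lowest address.
Reassemble most-significant byte first: 8C 39 E8 CC → 0x8C39E8CC.
0x8C39E8CC = 2352605388.

2352605388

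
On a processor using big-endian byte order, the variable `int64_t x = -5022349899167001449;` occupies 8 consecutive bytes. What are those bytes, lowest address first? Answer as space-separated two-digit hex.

BA 4D 07 60 52 6E 94 97

Two's complement of -5022349899167001449 in 64 bits: 5022349899167001449 = 0x45B2F89FAD916B69; invert → 0xBA4D0760526E9496; add 1 → 0xBA4D0760526E9497.
Split into bytes (most-significant first): BA 4D 07 60 52 6E 94 97.
In big-endian order the high byte comes first in memory.
So the memory order matches the most-significant-first order: BA 4D 07 60 52 6E 94 97.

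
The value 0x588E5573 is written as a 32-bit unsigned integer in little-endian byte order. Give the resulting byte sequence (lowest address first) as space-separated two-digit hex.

Split into bytes (most-significant first): 58 8E 55 73.
In little-endian order the low byte comes first in memory.
So at ascending addresses the bytes are 73 55 8E 58.

73 55 8E 58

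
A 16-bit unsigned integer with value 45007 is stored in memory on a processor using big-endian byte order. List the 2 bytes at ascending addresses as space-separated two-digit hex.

45007 in hexadecimal, padded to 16 bits, is 0xAFCF.
Split into bytes (most-significant first): AF CF.
Big-endian: lowest address holds the most-significant byte.
So the memory order matches the most-significant-first order: AF CF.

AF CF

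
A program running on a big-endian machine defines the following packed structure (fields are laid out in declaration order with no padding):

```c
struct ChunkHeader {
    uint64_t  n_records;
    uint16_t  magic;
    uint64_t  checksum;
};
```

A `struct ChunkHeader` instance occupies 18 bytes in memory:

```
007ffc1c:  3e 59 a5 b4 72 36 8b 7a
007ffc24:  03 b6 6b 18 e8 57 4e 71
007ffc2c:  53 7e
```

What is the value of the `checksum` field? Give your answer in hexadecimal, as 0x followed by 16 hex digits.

0x6B18E8574E71537E

`checksum` follows `n_records` (8 B), `magic` (2 B), so it starts at offset 8 + 2 = 10 and occupies 8 bytes.
Bytes at offsets 10..17: 6B 18 E8 57 4E 71 53 7E.
Big-endian: lowest address holds the most-significant byte.
The bytes are already most-significant first: 0x6B18E8574E71537E.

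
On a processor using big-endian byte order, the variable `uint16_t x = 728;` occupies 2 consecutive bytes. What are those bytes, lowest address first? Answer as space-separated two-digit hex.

728 in hexadecimal, padded to 16 bits, is 0x02D8.
Split into bytes (most-significant first): 02 D8.
Big-endian: lowest address holds the most-significant byte.
So the memory order matches the most-significant-first order: 02 D8.

02 D8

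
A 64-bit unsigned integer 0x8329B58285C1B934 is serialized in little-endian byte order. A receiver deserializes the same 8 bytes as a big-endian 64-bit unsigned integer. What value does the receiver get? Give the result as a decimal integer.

Stored little-endian, the bytes at ascending addresses are 34 B9 C1 85 82 B5 29 83.
Read back as big-endian, the last byte is least significant, giving 0x34B9C18582B52983.
0x34B9C18582B52983 = 3799280539831445891.

3799280539831445891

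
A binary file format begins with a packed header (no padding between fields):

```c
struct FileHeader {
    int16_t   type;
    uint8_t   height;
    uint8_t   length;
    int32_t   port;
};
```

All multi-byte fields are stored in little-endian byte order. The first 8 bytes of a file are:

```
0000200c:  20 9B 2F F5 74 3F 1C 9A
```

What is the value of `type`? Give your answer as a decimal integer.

`type` is the first field, at byte offset 0, occupying 2 bytes.
Bytes at offsets 0..1: 20 9B.
Little-endian: lowest address holds the least-significant byte.
Reassemble most-significant byte first: 9B 20 → 0x9B20.
Top bit is set, so as a signed 16-bit value this is 0x9B20 − 2^16 = -25824.

-25824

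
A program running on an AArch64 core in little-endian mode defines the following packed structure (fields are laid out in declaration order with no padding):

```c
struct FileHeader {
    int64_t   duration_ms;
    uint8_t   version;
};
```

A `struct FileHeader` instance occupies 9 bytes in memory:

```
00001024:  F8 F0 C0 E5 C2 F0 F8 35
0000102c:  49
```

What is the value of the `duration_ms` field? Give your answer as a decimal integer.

`duration_ms` is the first field, at byte offset 0, occupying 8 bytes.
Bytes at offsets 0..7: F8 F0 C0 E5 C2 F0 F8 35.
Little-endian stores the least-significant byte at the lowest address.
Reassemble most-significant byte first: 35 F8 F0 C2 E5 C0 F0 F8 → 0x35F8F0C2E5C0F0F8.
0x35F8F0C2E5C0F0F8 = 3889122998103372024.

3889122998103372024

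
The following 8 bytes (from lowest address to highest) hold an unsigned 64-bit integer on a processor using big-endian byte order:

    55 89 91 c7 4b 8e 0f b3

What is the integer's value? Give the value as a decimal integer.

In big-endian order the high byte comes first in memory.
The bytes are already most-significant first: 0x558991C74B8E0FB3.
0x558991C74B8E0FB3 = 6163617850185355187.

6163617850185355187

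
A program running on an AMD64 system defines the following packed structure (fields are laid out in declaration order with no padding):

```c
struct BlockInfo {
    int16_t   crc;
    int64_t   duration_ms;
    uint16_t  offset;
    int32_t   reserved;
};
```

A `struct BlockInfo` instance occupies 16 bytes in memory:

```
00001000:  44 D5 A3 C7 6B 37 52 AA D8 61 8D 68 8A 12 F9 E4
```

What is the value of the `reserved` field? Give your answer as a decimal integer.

`reserved` follows `crc` (2 B), `duration_ms` (8 B), `offset` (2 B), so it starts at offset 2 + 8 + 2 = 12 and occupies 4 bytes.
Bytes at offsets 12..15: 8A 12 F9 E4.
Little-endian stores the least-significant byte at the lowest address.
Reassemble most-significant byte first: E4 F9 12 8A → 0xE4F9128A.
Top bit is set, so as a signed 32-bit value this is 0xE4F9128A − 2^32 = -453438838.

-453438838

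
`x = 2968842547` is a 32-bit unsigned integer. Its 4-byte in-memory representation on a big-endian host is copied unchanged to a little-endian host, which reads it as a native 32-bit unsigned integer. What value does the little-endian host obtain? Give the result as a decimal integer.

871494832

2968842547 in 32-bit hexadecimal is 0xB0F4F133.
Stored big-endian, the bytes at ascending addresses are B0 F4 F1 33.
Read back as little-endian, the first byte is least significant, giving 0x33F1F4B0.
0x33F1F4B0 = 871494832.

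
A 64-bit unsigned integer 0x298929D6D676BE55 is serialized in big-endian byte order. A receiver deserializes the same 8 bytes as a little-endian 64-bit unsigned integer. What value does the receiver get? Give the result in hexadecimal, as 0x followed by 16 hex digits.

Stored big-endian, the bytes at ascending addresses are 29 89 29 D6 D6 76 BE 55.
Read back as little-endian, the first byte is least significant, giving 0x55BE76D6D6298929.

0x55BE76D6D6298929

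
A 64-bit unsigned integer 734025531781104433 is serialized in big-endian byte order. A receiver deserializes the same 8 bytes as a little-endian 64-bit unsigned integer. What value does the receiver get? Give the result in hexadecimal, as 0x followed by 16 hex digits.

0x3143E10555C82F0A

734025531781104433 in 64-bit hexadecimal is 0x0A2FC85505E14331.
Stored big-endian, the bytes at ascending addresses are 0A 2F C8 55 05 E1 43 31.
Read back as little-endian, the first byte is least significant, giving 0x3143E10555C82F0A.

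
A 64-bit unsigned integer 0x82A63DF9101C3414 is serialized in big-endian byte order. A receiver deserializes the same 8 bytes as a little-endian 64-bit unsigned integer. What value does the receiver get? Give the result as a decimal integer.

Stored big-endian, the bytes at ascending addresses are 82 A6 3D F9 10 1C 34 14.
Read back as little-endian, the first byte is least significant, giving 0x14341C10F93DA682.
0x14341C10F93DA682 = 1455819438774134402.

1455819438774134402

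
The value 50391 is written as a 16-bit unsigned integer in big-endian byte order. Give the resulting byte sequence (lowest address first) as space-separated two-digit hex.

C4 D7

50391 in hexadecimal, padded to 16 bits, is 0xC4D7.
Split into bytes (most-significant first): C4 D7.
Big-endian stores the most-significant byte at the lowest address.
So the memory order matches the most-significant-first order: C4 D7.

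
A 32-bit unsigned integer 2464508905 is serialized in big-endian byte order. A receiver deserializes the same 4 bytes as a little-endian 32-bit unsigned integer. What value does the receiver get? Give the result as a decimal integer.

3916162450

2464508905 in 32-bit hexadecimal is 0x92E56BE9.
Stored big-endian, the bytes at ascending addresses are 92 E5 6B E9.
Read back as little-endian, the first byte is least significant, giving 0xE96BE592.
0xE96BE592 = 3916162450.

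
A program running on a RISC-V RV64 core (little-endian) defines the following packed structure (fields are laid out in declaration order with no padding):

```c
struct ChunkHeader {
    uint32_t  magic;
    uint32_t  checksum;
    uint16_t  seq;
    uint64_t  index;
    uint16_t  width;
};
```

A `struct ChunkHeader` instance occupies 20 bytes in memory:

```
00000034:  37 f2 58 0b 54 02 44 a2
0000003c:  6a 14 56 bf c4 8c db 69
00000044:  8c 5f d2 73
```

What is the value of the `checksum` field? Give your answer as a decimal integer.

2722366036

`checksum` follows `magic` (4 bytes), so it starts at byte offset 4 and occupies 4 bytes.
Bytes at offsets 4..7: 54 02 44 A2.
In little-endian order the low byte comes first in memory.
Reassemble most-significant byte first: A2 44 02 54 → 0xA2440254.
0xA2440254 = 2722366036.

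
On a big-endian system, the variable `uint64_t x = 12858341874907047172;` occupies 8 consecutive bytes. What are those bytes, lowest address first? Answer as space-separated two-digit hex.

B2 72 01 CF 0E 5D 65 04

12858341874907047172 in hexadecimal, padded to 64 bits, is 0xB27201CF0E5D6504.
Split into bytes (most-significant first): B2 72 01 CF 0E 5D 65 04.
In big-endian order the high byte comes first in memory.
So the memory order matches the most-significant-first order: B2 72 01 CF 0E 5D 65 04.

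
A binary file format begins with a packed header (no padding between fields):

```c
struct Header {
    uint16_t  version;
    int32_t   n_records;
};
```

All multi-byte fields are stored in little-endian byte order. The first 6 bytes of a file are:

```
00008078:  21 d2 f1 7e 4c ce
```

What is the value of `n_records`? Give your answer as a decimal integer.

-833847567

`n_records` follows `version` (2 bytes), so it starts at byte offset 2 and occupies 4 bytes.
Bytes at offsets 2..5: F1 7E 4C CE.
Little-endian stores the least-significant byte at the lowest address.
Reassemble most-significant byte first: CE 4C 7E F1 → 0xCE4C7EF1.
Top bit is set, so as a signed 32-bit value this is 0xCE4C7EF1 − 2^32 = -833847567.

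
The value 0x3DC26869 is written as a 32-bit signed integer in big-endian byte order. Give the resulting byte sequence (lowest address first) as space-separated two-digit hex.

Split into bytes (most-significant first): 3D C2 68 69.
Big-endian stores the most-significant byte at the lowest address.
So the memory order matches the most-significant-first order: 3D C2 68 69.

3D C2 68 69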